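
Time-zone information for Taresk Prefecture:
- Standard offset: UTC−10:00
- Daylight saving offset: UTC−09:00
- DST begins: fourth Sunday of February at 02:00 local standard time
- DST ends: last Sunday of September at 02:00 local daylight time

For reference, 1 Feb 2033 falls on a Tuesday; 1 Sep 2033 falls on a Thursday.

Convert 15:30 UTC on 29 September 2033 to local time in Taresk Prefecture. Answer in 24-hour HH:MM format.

1 February 2033 is a Tuesday, so the first Sunday is February 6 and the fourth is February 27.
1 September 2033 is a Thursday, so Sundays fall on 4, 11, 18, 25; the last is September 25.
At the standard offset (UTC−10:00), 15:30 UTC − 10h = 05:30 Taresk Prefecture standard time.
The standard-time date in Taresk Prefecture, 29 September 2033, does not fall between 27 February and 25 September, so daylight saving is not in effect and Taresk Prefecture is at UTC−10:00.
15:30 UTC − 10h = 05:30 local.

05:30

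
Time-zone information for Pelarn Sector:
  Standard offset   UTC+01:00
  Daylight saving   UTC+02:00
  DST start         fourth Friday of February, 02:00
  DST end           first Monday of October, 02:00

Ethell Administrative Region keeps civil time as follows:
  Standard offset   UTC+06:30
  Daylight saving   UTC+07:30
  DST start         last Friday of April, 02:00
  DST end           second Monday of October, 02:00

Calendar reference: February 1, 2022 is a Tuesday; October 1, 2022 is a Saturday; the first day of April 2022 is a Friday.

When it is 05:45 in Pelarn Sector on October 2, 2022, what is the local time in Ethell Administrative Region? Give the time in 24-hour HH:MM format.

1 February 2022 is a Tuesday, so the first Friday is February 4 and the fourth is February 25.
1 October 2022 is a Saturday, so the first Monday is October 3.
Daylight saving runs 25 February – 3 October; October 2, 2022 is inside that window, so Pelarn Sector is at UTC+02:00.
05:45 Pelarn Sector − 2h = 03:45 UTC.
1 April 2022 is a Friday, so Fridays fall on 1, 8, 15, 22, 29; the last is April 29.
1 October 2022 is a Saturday, so the first Monday is October 3 and the second is October 10.
At the standard offset (UTC+06:30), 03:45 UTC + 6h30m = 10:15 Ethell Administrative Region standard time.
The standard-time date in Ethell Administrative Region, October 2, 2022, lies within the daylight-saving period (29 April – 10 October), so Ethell Administrative Region is on daylight time, UTC+07:30.
03:45 UTC + 7h30m = 11:15 Ethell Administrative Region.

11:15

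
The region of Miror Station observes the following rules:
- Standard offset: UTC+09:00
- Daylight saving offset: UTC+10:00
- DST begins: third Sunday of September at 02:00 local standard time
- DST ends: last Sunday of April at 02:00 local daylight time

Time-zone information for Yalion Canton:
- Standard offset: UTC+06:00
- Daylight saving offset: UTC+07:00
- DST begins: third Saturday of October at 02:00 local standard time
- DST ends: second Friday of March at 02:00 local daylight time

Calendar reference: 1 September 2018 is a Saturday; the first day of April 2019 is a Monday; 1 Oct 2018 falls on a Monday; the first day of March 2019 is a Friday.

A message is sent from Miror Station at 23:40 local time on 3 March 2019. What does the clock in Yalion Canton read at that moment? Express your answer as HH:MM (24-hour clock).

20:40

1 September 2018 is a Saturday, so the first Sunday is September 2 and the third is September 16.
1 April 2019 is a Monday, so Sundays fall on 7, 14, 21, 28; the last is April 28.
3 March 2019 lies within the daylight-saving period (16 September 2018 – 28 April 2019), so Miror Station is on daylight time, UTC+10:00.
23:40 Miror Station − 10h = 13:40 UTC.
1 October 2018 is a Monday, so the first Saturday is October 6 and the third is October 20.
1 March 2019 is a Friday, so the first Friday is March 1 and the second is March 8.
At the standard offset (UTC+06:00), 13:40 UTC + 6h = 19:40 Yalion Canton standard time.
The standard-time date in Yalion Canton, 3 March 2019, falls between 20 October 2018 and 8 March 2019, so daylight saving is in effect and Yalion Canton is at UTC+07:00.
13:40 UTC + 7h = 20:40 Yalion Canton.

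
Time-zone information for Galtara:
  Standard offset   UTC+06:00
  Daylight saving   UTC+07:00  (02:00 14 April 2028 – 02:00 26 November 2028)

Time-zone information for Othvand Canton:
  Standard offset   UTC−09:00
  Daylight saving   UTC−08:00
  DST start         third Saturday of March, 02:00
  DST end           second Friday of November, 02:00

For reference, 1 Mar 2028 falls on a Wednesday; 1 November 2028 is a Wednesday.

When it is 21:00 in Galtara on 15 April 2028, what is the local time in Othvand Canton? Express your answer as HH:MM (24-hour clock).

15 April 2028 lies within the daylight-saving period (14 April – 26 November), so Galtara is on daylight time, UTC+07:00.
21:00 Galtara − 7h = 14:00 UTC.
1 March 2028 is a Wednesday, so the first Saturday is March 4 and the third is March 18.
1 November 2028 is a Wednesday, so the first Friday is November 3 and the second is November 10.
At the standard offset (UTC−09:00), 14:00 UTC − 9h = 05:00 Othvand Canton standard time.
The standard-time date in Othvand Canton, 15 April 2028, falls between 18 March and 10 November, so daylight saving is in effect and Othvand Canton is at UTC−08:00.
14:00 UTC − 8h = 06:00 Othvand Canton.

06:00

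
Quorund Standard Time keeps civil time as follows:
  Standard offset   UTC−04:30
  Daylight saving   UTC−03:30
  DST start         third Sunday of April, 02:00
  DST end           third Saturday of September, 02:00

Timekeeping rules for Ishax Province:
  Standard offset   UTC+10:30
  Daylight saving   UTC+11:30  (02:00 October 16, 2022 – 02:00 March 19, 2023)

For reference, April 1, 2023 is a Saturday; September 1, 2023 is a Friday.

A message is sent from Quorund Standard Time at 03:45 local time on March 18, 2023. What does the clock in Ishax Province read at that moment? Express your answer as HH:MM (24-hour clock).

1 April 2023 is a Saturday, so the first Sunday is April 2 and the third is April 16.
1 September 2023 is a Friday, so the first Saturday is September 2 and the third is September 16.
Daylight saving runs 16 April – 16 September; March 18, 2023 is outside that window, so Quorund Standard Time is on standard time at UTC−04:30.
03:45 Quorund Standard Time + 4h30m = 08:15 UTC.
At the standard offset (UTC+10:30), 08:15 UTC + 10h30m = 18:45 Ishax Province standard time.
The standard-time date in Ishax Province, March 18, 2023, falls between 16 October 2022 and 19 March 2023, so daylight saving is in effect and Ishax Province is at UTC+11:30.
08:15 UTC + 11h30m = 19:45 Ishax Province.

19:45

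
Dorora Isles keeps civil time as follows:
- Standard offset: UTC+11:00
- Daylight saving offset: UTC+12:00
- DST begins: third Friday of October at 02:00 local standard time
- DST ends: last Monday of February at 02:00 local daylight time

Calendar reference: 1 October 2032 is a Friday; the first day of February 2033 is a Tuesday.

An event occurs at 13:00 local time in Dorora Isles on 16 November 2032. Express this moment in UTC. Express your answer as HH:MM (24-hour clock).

1 October 2032 is a Friday, so the first Friday is October 1 and the third is October 15.
1 February 2033 is a Tuesday, so Mondays fall on 7, 14, 21, 28; the last is February 28.
Daylight saving runs 15 October 2032 – 28 February 2033; 16 November 2032 is inside that window, so Dorora Isles is at UTC+12:00.
13:00 local − 12h = 01:00 UTC.

01:00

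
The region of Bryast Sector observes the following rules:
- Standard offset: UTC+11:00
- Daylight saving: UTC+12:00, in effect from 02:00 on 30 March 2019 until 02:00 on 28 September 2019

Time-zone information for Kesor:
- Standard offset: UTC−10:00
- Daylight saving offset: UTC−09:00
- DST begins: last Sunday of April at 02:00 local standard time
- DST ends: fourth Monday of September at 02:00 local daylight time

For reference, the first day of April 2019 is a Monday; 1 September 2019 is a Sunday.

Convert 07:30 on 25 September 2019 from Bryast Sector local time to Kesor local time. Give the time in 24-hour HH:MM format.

25 September 2019 falls between 30 March and 28 September, so daylight saving is in effect and Bryast Sector is at UTC+12:00.
07:30 Bryast Sector − 12h = 19:30 UTC (rolling into the previous day, 24 September 2019).
1 April 2019 is a Monday, so Sundays fall on 7, 14, 21, 28; the last is April 28.
1 September 2019 is a Sunday, so the first Monday is September 2 and the fourth is September 23.
At the standard offset (UTC−10:00), 19:30 UTC − 10h = 09:30 Kesor standard time.
The standard-time date in Kesor, 24 September 2019, is outside the daylight-saving period (28 April – 23 September), so Kesor is on standard time, UTC−10:00.
19:30 UTC − 10h = 09:30 Kesor.

09:30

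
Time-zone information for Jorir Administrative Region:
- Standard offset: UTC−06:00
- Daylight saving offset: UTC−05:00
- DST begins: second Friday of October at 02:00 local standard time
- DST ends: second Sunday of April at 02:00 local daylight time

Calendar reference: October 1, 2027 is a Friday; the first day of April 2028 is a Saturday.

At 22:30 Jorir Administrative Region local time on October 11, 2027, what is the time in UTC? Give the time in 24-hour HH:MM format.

1 October 2027 is a Friday, so the first Friday is October 1 and the second is October 8.
1 April 2028 is a Saturday, so the first Sunday is April 2 and the second is April 9.
October 11, 2027 lies within the daylight-saving period (8 October 2027 – 9 April 2028), so Jorir Administrative Region is on daylight time, UTC−05:00.
22:30 local + 5h = 03:30 UTC (rolling into the next day, 12 October 2027).

03:30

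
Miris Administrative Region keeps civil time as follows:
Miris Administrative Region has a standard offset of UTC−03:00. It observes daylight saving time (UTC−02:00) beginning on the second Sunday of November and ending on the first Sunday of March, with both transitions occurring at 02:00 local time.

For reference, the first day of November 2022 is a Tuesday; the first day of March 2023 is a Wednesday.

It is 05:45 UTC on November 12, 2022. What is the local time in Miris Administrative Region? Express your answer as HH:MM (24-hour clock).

1 November 2022 is a Tuesday, so the first Sunday is November 6 and the second is November 13.
1 March 2023 is a Wednesday, so the first Sunday is March 5.
At the standard offset (UTC−03:00), 05:45 UTC − 3h = 02:45 Miris Administrative Region standard time.
The standard-time date in Miris Administrative Region, November 12, 2022, is outside the daylight-saving period (13 November 2022 – 5 March 2023), so Miris Administrative Region is on standard time, UTC−03:00.
05:45 UTC − 3h = 02:45 local.

02:45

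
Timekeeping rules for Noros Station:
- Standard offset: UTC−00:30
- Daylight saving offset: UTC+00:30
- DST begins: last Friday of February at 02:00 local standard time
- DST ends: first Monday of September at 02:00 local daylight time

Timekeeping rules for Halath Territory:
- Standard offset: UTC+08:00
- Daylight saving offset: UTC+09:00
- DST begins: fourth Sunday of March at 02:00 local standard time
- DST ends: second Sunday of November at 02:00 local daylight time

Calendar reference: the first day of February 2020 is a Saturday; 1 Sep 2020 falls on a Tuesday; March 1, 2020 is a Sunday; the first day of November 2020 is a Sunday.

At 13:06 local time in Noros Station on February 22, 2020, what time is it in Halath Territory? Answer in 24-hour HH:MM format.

1 February 2020 is a Saturday, so Fridays fall on 7, 14, 21, 28; the last is February 28.
1 September 2020 is a Tuesday, so the first Monday is September 7.
February 22, 2020 does not fall between 28 February and 7 September, so daylight saving is not in effect and Noros Station is at UTC−00:30.
13:06 Noros Station + 0h30m = 13:36 UTC.
1 March 2020 is a Sunday, so the first Sunday is March 1 and the fourth is March 22.
1 November 2020 is a Sunday, so the first Sunday is November 1 and the second is November 8.
At the standard offset (UTC+08:00), 13:36 UTC + 8h = 21:36 Halath Territory standard time.
The standard-time date in Halath Territory, February 22, 2020, does not fall between 22 March and 8 November, so daylight saving is not in effect and Halath Territory is at UTC+08:00.
13:36 UTC + 8h = 21:36 Halath Territory.

21:36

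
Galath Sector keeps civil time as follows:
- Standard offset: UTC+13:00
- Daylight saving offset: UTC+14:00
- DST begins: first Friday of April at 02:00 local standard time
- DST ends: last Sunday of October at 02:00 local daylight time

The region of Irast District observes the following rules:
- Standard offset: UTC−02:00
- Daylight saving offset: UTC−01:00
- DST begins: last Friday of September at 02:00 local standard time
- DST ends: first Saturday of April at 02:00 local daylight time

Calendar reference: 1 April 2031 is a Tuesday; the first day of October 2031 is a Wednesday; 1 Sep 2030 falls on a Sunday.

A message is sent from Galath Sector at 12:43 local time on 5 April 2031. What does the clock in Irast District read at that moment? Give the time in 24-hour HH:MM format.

21:43

1 April 2031 is a Tuesday, so the first Friday is April 4.
1 October 2031 is a Wednesday, so Sundays fall on 5, 12, 19, 26; the last is October 26.
Daylight saving runs 4 April – 26 October; 5 April 2031 is inside that window, so Galath Sector is at UTC+14:00.
12:43 Galath Sector − 14h = 22:43 UTC (rolling into the previous day, 4 April 2031).
1 September 2030 is a Sunday, so Fridays fall on 6, 13, 20, 27; the last is September 27.
1 April 2031 is a Tuesday, so the first Saturday is April 5.
At the standard offset (UTC−02:00), 22:43 UTC − 2h = 20:43 Irast District standard time.
The standard-time date in Irast District, 4 April 2031, falls between 27 September 2030 and 5 April 2031, so daylight saving is in effect and Irast District is at UTC−01:00.
22:43 UTC − 1h = 21:43 Irast District.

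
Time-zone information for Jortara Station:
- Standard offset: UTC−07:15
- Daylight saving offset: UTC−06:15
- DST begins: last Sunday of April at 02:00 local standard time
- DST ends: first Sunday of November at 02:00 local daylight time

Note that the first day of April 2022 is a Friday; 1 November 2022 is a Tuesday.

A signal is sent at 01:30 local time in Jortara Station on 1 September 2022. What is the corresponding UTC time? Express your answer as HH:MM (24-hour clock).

07:45

1 April 2022 is a Friday, so Sundays fall on 3, 10, 17, 24; the last is April 24.
1 November 2022 is a Tuesday, so the first Sunday is November 6.
1 September 2022 falls between 24 April and 6 November, so daylight saving is in effect and Jortara Station is at UTC−06:15.
01:30 local + 6h15m = 07:45 UTC.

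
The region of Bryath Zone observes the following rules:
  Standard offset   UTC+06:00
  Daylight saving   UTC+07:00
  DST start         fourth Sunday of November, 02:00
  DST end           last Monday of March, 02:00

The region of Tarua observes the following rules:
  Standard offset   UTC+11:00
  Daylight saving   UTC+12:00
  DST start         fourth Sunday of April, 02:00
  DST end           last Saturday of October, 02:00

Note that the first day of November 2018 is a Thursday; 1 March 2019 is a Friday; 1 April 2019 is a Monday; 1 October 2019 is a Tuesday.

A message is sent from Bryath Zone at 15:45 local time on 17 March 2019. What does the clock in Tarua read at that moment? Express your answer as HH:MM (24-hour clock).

1 November 2018 is a Thursday, so the first Sunday is November 4 and the fourth is November 25.
1 March 2019 is a Friday, so Mondays fall on 4, 11, 18, 25; the last is March 25.
Daylight saving runs 25 November 2018 – 25 March 2019; 17 March 2019 is inside that window, so Bryath Zone is at UTC+07:00.
15:45 Bryath Zone − 7h = 08:45 UTC.
1 April 2019 is a Monday, so the first Sunday is April 7 and the fourth is April 28.
1 October 2019 is a Tuesday, so Saturdays fall on 5, 12, 19, 26; the last is October 26.
At the standard offset (UTC+11:00), 08:45 UTC + 11h = 19:45 Tarua standard time.
The standard-time date in Tarua, 17 March 2019, is outside the daylight-saving period (28 April – 26 October), so Tarua is on standard time, UTC+11:00.
08:45 UTC + 11h = 19:45 Tarua.

19:45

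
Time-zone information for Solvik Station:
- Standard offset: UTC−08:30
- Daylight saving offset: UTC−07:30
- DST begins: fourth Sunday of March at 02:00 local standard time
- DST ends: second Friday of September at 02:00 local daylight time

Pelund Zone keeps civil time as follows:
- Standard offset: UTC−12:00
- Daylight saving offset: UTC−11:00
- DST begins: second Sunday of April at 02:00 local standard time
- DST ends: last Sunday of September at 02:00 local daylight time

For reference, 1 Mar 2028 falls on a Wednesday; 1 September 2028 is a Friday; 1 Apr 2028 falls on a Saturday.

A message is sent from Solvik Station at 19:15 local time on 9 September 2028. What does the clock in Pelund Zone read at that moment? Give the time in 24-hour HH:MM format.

16:45

1 March 2028 is a Wednesday, so the first Sunday is March 5 and the fourth is March 26.
1 September 2028 is a Friday, so the first Friday is September 1 and the second is September 8.
9 September 2028 does not fall between 26 March and 8 September, so daylight saving is not in effect and Solvik Station is at UTC−08:30.
19:15 Solvik Station + 8h30m = 03:45 UTC (rolling into the next day, 10 September 2028).
1 April 2028 is a Saturday, so the first Sunday is April 2 and the second is April 9.
1 September 2028 is a Friday, so Sundays fall on 3, 10, 17, 24; the last is September 24.
At the standard offset (UTC−12:00), 03:45 UTC − 12h = 15:45 Pelund Zone standard time (rolling into the previous day, 9 September 2028).
The standard-time date in Pelund Zone, 9 September 2028, falls between 9 April and 24 September, so daylight saving is in effect and Pelund Zone is at UTC−11:00.
03:45 UTC − 11h = 16:45 Pelund Zone (rolling into the previous day, 9 September 2028).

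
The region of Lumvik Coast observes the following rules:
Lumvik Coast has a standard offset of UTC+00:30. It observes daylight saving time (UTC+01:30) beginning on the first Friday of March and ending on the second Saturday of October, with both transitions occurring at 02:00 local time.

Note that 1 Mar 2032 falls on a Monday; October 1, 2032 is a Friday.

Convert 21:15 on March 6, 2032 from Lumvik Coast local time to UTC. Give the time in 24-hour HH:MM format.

1 March 2032 is a Monday, so the first Friday is March 5.
1 October 2032 is a Friday, so the first Saturday is October 2 and the second is October 9.
March 6, 2032 lies within the daylight-saving period (5 March – 9 October), so Lumvik Coast is on daylight time, UTC+01:30.
21:15 local − 1h30m = 19:45 UTC.

19:45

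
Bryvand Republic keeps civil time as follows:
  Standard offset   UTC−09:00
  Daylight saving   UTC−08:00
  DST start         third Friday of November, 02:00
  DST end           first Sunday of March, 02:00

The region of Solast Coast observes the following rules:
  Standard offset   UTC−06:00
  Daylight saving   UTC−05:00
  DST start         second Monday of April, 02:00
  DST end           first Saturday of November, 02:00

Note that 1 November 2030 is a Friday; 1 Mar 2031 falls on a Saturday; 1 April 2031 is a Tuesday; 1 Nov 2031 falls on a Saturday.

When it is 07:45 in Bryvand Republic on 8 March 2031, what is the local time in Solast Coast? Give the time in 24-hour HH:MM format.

10:45

1 November 2030 is a Friday, so the first Friday is November 1 and the third is November 15.
1 March 2031 is a Saturday, so the first Sunday is March 2.
Daylight saving runs 15 November 2030 – 2 March 2031; 8 March 2031 is outside that window, so Bryvand Republic is on standard time at UTC−09:00.
07:45 Bryvand Republic + 9h = 16:45 UTC.
1 April 2031 is a Tuesday, so the first Monday is April 7 and the second is April 14.
1 November 2031 is a Saturday, so the first Saturday is November 1.
At the standard offset (UTC−06:00), 16:45 UTC − 6h = 10:45 Solast Coast standard time.
The standard-time date in Solast Coast, 8 March 2031, does not fall between 14 April and 1 November, so daylight saving is not in effect and Solast Coast is at UTC−06:00.
16:45 UTC − 6h = 10:45 Solast Coast.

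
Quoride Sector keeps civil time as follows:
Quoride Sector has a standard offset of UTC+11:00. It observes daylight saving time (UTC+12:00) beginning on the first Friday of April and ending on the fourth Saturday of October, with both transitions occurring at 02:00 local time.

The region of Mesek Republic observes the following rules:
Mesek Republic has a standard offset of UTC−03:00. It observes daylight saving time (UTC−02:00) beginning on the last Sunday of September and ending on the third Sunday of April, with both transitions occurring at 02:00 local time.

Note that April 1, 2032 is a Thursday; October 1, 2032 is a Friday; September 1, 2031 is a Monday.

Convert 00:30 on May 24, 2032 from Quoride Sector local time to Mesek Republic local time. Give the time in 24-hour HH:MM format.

1 April 2032 is a Thursday, so the first Friday is April 2.
1 October 2032 is a Friday, so the first Saturday is October 2 and the fourth is October 23.
Daylight saving runs 2 April – 23 October; May 24, 2032 is inside that window, so Quoride Sector is at UTC+12:00.
00:30 Quoride Sector − 12h = 12:30 UTC (rolling into the previous day, 23 May 2032).
1 September 2031 is a Monday, so Sundays fall on 7, 14, 21, 28; the last is September 28.
1 April 2032 is a Thursday, so the first Sunday is April 4 and the third is April 18.
At the standard offset (UTC−03:00), 12:30 UTC − 3h = 09:30 Mesek Republic standard time.
The standard-time date in Mesek Republic, May 23, 2032, is outside the daylight-saving period (28 September 2031 – 18 April 2032), so Mesek Republic is on standard time, UTC−03:00.
12:30 UTC − 3h = 09:30 Mesek Republic.

09:30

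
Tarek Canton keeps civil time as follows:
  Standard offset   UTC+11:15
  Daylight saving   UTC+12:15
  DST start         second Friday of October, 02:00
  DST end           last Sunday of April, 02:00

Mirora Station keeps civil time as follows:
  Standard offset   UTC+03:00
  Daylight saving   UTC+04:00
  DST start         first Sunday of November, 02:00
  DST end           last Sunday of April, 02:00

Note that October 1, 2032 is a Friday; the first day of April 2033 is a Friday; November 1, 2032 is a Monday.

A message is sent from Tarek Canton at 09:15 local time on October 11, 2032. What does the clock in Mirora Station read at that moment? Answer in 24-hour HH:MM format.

1 October 2032 is a Friday, so the first Friday is October 1 and the second is October 8.
1 April 2033 is a Friday, so Sundays fall on 3, 10, 17, 24; the last is April 24.
October 11, 2032 falls between 8 October 2032 and 24 April 2033, so daylight saving is in effect and Tarek Canton is at UTC+12:15.
09:15 Tarek Canton − 12h15m = 21:00 UTC (rolling into the previous day, 10 October 2032).
1 November 2032 is a Monday, so the first Sunday is November 7.
1 April 2033 is a Friday, so Sundays fall on 3, 10, 17, 24; the last is April 24.
At the standard offset (UTC+03:00), 21:00 UTC + 3h = 00:00 Mirora Station standard time (rolling into the next day, 11 October 2032).
The standard-time date in Mirora Station, October 11, 2032, is outside the daylight-saving period (7 November 2032 – 24 April 2033), so Mirora Station is on standard time, UTC+03:00.
21:00 UTC + 3h = 00:00 Mirora Station (rolling into the next day, 11 October 2032).

00:00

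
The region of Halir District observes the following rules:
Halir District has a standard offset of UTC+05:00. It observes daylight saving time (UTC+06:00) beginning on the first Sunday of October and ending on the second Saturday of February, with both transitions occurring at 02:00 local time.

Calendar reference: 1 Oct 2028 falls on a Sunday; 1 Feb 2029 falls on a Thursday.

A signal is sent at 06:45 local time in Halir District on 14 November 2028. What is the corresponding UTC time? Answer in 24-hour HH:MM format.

00:45

1 October 2028 is a Sunday, so the first Sunday is October 1.
1 February 2029 is a Thursday, so the first Saturday is February 3 and the second is February 10.
14 November 2028 lies within the daylight-saving period (1 October 2028 – 10 February 2029), so Halir District is on daylight time, UTC+06:00.
06:45 local − 6h = 00:45 UTC.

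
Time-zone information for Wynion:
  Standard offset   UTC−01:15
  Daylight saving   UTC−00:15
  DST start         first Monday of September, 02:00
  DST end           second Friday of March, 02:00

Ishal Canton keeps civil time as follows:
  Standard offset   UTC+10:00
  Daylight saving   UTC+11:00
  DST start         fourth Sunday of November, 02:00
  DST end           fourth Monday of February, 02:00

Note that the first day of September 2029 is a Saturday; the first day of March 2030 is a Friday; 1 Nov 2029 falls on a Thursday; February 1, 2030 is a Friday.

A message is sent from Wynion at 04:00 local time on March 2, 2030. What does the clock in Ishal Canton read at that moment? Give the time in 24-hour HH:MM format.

1 September 2029 is a Saturday, so the first Monday is September 3.
1 March 2030 is a Friday, so the first Friday is March 1 and the second is March 8.
March 2, 2030 falls between 3 September 2029 and 8 March 2030, so daylight saving is in effect and Wynion is at UTC−00:15.
04:00 Wynion + 0h15m = 04:15 UTC.
1 November 2029 is a Thursday, so the first Sunday is November 4 and the fourth is November 25.
1 February 2030 is a Friday, so the first Monday is February 4 and the fourth is February 25.
At the standard offset (UTC+10:00), 04:15 UTC + 10h = 14:15 Ishal Canton standard time.
The standard-time date in Ishal Canton, March 2, 2030, is outside the daylight-saving period (25 November 2029 – 25 February 2030), so Ishal Canton is on standard time, UTC+10:00.
04:15 UTC + 10h = 14:15 Ishal Canton.

14:15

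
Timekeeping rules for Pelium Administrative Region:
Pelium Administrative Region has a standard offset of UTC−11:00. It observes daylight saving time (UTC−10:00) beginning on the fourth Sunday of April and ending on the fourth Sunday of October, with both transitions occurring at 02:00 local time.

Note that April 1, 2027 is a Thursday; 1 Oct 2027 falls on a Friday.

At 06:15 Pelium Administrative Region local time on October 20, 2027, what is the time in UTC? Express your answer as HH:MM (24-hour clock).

16:15

1 April 2027 is a Thursday, so the first Sunday is April 4 and the fourth is April 25.
1 October 2027 is a Friday, so the first Sunday is October 3 and the fourth is October 24.
October 20, 2027 falls between 25 April and 24 October, so daylight saving is in effect and Pelium Administrative Region is at UTC−10:00.
06:15 local + 10h = 16:15 UTC.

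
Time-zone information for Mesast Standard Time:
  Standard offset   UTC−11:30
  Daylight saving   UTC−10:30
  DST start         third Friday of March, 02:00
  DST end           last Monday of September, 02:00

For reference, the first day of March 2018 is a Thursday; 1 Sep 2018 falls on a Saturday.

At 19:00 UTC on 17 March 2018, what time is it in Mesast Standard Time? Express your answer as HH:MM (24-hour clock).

08:30

1 March 2018 is a Thursday, so the first Friday is March 2 and the third is March 16.
1 September 2018 is a Saturday, so Mondays fall on 3, 10, 17, 24; the last is September 24.
At the standard offset (UTC−11:30), 19:00 UTC − 11h30m = 07:30 Mesast Standard Time standard time.
The standard-time date in Mesast Standard Time, 17 March 2018, falls between 16 March and 24 September, so daylight saving is in effect and Mesast Standard Time is at UTC−10:30.
19:00 UTC − 10h30m = 08:30 local.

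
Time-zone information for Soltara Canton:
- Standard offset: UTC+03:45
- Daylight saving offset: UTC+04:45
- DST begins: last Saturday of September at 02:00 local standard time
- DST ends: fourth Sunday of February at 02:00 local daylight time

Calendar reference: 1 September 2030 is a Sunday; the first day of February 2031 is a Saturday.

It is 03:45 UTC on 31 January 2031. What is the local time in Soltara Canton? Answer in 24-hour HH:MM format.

08:30

1 September 2030 is a Sunday, so Saturdays fall on 7, 14, 21, 28; the last is September 28.
1 February 2031 is a Saturday, so the first Sunday is February 2 and the fourth is February 23.
At the standard offset (UTC+03:45), 03:45 UTC + 3h45m = 07:30 Soltara Canton standard time.
The standard-time date in Soltara Canton, 31 January 2031, lies within the daylight-saving period (28 September 2030 – 23 February 2031), so Soltara Canton is on daylight time, UTC+04:45.
03:45 UTC + 4h45m = 08:30 local.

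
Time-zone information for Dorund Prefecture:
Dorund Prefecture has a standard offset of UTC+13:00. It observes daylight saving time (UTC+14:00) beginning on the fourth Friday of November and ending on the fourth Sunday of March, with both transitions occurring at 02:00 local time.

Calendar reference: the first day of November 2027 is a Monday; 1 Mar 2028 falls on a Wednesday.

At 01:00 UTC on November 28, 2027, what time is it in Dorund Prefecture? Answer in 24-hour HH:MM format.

1 November 2027 is a Monday, so the first Friday is November 5 and the fourth is November 26.
1 March 2028 is a Wednesday, so the first Sunday is March 5 and the fourth is March 26.
At the standard offset (UTC+13:00), 01:00 UTC + 13h = 14:00 Dorund Prefecture standard time.
Daylight saving runs 26 November 2027 – 26 March 2028; the standard-time date in Dorund Prefecture, November 28, 2027, is inside that window, so Dorund Prefecture is at UTC+14:00.
01:00 UTC + 14h = 15:00 local.

15:00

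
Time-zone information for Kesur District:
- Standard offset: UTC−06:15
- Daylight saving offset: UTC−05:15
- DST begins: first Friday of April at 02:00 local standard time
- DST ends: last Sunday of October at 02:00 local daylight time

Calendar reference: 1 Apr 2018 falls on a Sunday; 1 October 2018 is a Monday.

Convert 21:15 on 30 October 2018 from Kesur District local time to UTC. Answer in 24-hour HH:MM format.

1 April 2018 is a Sunday, so the first Friday is April 6.
1 October 2018 is a Monday, so Sundays fall on 7, 14, 21, 28; the last is October 28.
30 October 2018 is outside the daylight-saving period (6 April – 28 October), so Kesur District is on standard time, UTC−06:15.
21:15 local + 6h15m = 03:30 UTC (rolling into the next day, 31 October 2018).

03:30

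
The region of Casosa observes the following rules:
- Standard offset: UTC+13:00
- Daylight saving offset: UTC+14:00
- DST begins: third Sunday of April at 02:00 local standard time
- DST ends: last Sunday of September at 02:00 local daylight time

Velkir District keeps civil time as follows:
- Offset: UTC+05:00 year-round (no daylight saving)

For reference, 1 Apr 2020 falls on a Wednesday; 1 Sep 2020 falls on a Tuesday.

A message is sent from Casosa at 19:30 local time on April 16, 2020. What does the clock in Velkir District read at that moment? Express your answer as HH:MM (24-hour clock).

1 April 2020 is a Wednesday, so the first Sunday is April 5 and the third is April 19.
1 September 2020 is a Tuesday, so Sundays fall on 6, 13, 20, 27; the last is September 27.
April 16, 2020 does not fall between 19 April and 27 September, so daylight saving is not in effect and Casosa is at UTC+13:00.
19:30 Casosa − 13h = 06:30 UTC.
Velkir District has no daylight saving, so its offset is UTC+05:00 year-round.
06:30 UTC + 5h = 11:30 Velkir District.

11:30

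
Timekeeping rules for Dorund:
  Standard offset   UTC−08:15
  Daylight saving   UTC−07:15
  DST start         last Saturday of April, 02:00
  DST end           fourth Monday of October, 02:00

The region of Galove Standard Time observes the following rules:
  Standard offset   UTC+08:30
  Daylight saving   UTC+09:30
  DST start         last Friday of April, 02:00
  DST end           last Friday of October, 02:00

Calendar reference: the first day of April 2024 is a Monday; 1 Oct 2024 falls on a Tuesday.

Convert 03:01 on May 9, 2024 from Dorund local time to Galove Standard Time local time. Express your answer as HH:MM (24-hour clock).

1 April 2024 is a Monday, so Saturdays fall on 6, 13, 20, 27; the last is April 27.
1 October 2024 is a Tuesday, so the first Monday is October 7 and the fourth is October 28.
May 9, 2024 falls between 27 April and 28 October, so daylight saving is in effect and Dorund is at UTC−07:15.
03:01 Dorund + 7h15m = 10:16 UTC.
1 April 2024 is a Monday, so Fridays fall on 5, 12, 19, 26; the last is April 26.
1 October 2024 is a Tuesday, so Fridays fall on 4, 11, 18, 25; the last is October 25.
At the standard offset (UTC+08:30), 10:16 UTC + 8h30m = 18:46 Galove Standard Time standard time.
Daylight saving runs 26 April – 25 October; the standard-time date in Galove Standard Time, May 9, 2024, is inside that window, so Galove Standard Time is at UTC+09:30.
10:16 UTC + 9h30m = 19:46 Galove Standard Time.

19:46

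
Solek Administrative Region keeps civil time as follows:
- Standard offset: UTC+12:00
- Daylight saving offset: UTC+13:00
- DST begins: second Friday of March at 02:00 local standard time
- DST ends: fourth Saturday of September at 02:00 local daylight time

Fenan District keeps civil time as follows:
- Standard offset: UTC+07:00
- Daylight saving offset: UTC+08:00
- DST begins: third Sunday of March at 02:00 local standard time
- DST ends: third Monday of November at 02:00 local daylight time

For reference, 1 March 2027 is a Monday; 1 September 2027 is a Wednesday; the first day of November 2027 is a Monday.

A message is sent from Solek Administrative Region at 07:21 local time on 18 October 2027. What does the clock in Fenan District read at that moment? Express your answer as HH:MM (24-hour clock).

03:21

1 March 2027 is a Monday, so the first Friday is March 5 and the second is March 12.
1 September 2027 is a Wednesday, so the first Saturday is September 4 and the fourth is September 25.
18 October 2027 does not fall between 12 March and 25 September, so daylight saving is not in effect and Solek Administrative Region is at UTC+12:00.
07:21 Solek Administrative Region − 12h = 19:21 UTC (rolling into the previous day, 17 October 2027).
1 March 2027 is a Monday, so the first Sunday is March 7 and the third is March 21.
1 November 2027 is a Monday, so the first Monday is November 1 and the third is November 15.
At the standard offset (UTC+07:00), 19:21 UTC + 7h = 02:21 Fenan District standard time (rolling into the next day, 18 October 2027).
Daylight saving runs 21 March – 15 November; the standard-time date in Fenan District, 18 October 2027, is inside that window, so Fenan District is at UTC+08:00.
19:21 UTC + 8h = 03:21 Fenan District (rolling into the next day, 18 October 2027).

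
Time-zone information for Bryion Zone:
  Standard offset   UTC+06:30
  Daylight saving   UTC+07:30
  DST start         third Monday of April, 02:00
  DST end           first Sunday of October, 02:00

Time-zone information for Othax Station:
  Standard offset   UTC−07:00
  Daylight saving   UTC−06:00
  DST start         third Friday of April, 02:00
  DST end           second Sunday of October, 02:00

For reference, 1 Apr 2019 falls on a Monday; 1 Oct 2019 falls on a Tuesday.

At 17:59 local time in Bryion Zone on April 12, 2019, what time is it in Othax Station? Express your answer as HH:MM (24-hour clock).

1 April 2019 is a Monday, so the first Monday is April 1 and the third is April 15.
1 October 2019 is a Tuesday, so the first Sunday is October 6.
April 12, 2019 is outside the daylight-saving period (15 April – 6 October), so Bryion Zone is on standard time, UTC+06:30.
17:59 Bryion Zone − 6h30m = 11:29 UTC.
1 April 2019 is a Monday, so the first Friday is April 5 and the third is April 19.
1 October 2019 is a Tuesday, so the first Sunday is October 6 and the second is October 13.
At the standard offset (UTC−07:00), 11:29 UTC − 7h = 04:29 Othax Station standard time.
The standard-time date in Othax Station, April 12, 2019, does not fall between 19 April and 13 October, so daylight saving is not in effect and Othax Station is at UTC−07:00.
11:29 UTC − 7h = 04:29 Othax Station.

04:29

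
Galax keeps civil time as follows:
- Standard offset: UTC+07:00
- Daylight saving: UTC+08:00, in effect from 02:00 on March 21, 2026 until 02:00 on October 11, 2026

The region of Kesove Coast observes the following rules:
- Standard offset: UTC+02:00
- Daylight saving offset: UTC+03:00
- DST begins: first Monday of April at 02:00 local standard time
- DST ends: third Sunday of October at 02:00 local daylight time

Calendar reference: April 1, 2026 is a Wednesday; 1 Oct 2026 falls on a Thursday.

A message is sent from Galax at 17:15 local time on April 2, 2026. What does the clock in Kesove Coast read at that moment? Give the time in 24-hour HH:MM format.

11:15

April 2, 2026 falls between 21 March and 11 October, so daylight saving is in effect and Galax is at UTC+08:00.
17:15 Galax − 8h = 09:15 UTC.
1 April 2026 is a Wednesday, so the first Monday is April 6.
1 October 2026 is a Thursday, so the first Sunday is October 4 and the third is October 18.
At the standard offset (UTC+02:00), 09:15 UTC + 2h = 11:15 Kesove Coast standard time.
Daylight saving runs 6 April – 18 October; the standard-time date in Kesove Coast, April 2, 2026, is outside that window, so Kesove Coast is on standard time at UTC+02:00.
09:15 UTC + 2h = 11:15 Kesove Coast.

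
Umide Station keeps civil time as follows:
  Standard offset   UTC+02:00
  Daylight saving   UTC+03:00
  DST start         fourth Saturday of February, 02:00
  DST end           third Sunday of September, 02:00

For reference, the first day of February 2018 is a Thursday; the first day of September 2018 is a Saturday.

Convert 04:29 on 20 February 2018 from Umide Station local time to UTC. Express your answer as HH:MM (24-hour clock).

1 February 2018 is a Thursday, so the first Saturday is February 3 and the fourth is February 24.
1 September 2018 is a Saturday, so the first Sunday is September 2 and the third is September 16.
20 February 2018 is outside the daylight-saving period (24 February – 16 September), so Umide Station is on standard time, UTC+02:00.
04:29 local − 2h = 02:29 UTC.

02:29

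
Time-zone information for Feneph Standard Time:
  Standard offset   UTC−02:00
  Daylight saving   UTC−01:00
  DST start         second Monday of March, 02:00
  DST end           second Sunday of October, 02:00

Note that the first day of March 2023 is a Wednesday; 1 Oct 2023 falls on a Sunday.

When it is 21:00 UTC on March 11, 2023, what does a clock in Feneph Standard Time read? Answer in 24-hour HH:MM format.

19:00

1 March 2023 is a Wednesday, so the first Monday is March 6 and the second is March 13.
1 October 2023 is a Sunday, so the first Sunday is October 1 and the second is October 8.
At the standard offset (UTC−02:00), 21:00 UTC − 2h = 19:00 Feneph Standard Time standard time.
Daylight saving runs 13 March – 8 October; the standard-time date in Feneph Standard Time, March 11, 2023, is outside that window, so Feneph Standard Time is on standard time at UTC−02:00.
21:00 UTC − 2h = 19:00 local.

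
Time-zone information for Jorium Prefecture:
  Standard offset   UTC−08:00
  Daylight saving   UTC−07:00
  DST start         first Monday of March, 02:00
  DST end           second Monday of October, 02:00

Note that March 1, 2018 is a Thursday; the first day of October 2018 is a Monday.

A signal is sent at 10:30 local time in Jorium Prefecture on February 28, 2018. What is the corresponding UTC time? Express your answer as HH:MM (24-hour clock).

1 March 2018 is a Thursday, so the first Monday is March 5.
1 October 2018 is a Monday, so the first Monday is October 1 and the second is October 8.
February 28, 2018 is outside the daylight-saving period (5 March – 8 October), so Jorium Prefecture is on standard time, UTC−08:00.
10:30 local + 8h = 18:30 UTC.

18:30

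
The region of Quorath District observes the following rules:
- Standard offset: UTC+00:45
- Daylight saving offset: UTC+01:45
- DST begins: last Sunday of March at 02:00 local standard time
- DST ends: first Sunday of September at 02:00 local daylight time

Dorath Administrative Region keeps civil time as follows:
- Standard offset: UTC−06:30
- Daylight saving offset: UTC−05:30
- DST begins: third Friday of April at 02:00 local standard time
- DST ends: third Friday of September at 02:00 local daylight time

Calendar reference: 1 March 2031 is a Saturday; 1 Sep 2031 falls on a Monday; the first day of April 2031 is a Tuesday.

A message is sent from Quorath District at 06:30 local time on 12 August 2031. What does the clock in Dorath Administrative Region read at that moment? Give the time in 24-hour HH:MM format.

23:15

1 March 2031 is a Saturday, so Sundays fall on 2, 9, 16, 23, 30; the last is March 30.
1 September 2031 is a Monday, so the first Sunday is September 7.
Daylight saving runs 30 March – 7 September; 12 August 2031 is inside that window, so Quorath District is at UTC+01:45.
06:30 Quorath District − 1h45m = 04:45 UTC.
1 April 2031 is a Tuesday, so the first Friday is April 4 and the third is April 18.
1 September 2031 is a Monday, so the first Friday is September 5 and the third is September 19.
At the standard offset (UTC−06:30), 04:45 UTC − 6h30m = 22:15 Dorath Administrative Region standard time (rolling into the previous day, 11 August 2031).
The standard-time date in Dorath Administrative Region, 11 August 2031, falls between 18 April and 19 September, so daylight saving is in effect and Dorath Administrative Region is at UTC−05:30.
04:45 UTC − 5h30m = 23:15 Dorath Administrative Region (rolling into the previous day, 11 August 2031).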